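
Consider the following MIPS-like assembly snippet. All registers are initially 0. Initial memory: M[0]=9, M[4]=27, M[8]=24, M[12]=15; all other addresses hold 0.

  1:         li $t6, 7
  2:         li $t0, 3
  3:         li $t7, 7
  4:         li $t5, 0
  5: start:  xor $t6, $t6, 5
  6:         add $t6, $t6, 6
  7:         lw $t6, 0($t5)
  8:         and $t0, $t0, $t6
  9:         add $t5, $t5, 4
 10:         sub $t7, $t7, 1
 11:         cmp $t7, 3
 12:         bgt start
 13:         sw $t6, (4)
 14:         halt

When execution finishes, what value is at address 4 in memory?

$t6=7
$t0=3
$t7=7
$t5=0
$t6=7^5=2
$t6=2+6=8
$t6=M[0]=9
$t0=3&9=1
$t5=0+4=4
$t7=7-1=6
cmp $t7, 3  (cmp 6,3)
bgt start: taken
$t6=9^5=12
$t6=12+6=18
$t6=M[4]=27
$t0=1&27=1
$t5=4+4=8
$t7=6-1=5
cmp $t7, 3  (cmp 5,3)
bgt start: taken
$t6=27^5=30
$t6=30+6=36
$t6=M[8]=24
$t0=1&24=0
$t5=8+4=12
$t7=5-1=4
cmp $t7, 3  (cmp 4,3)
bgt start: taken
$t6=24^5=29
$t6=29+6=35
$t6=M[12]=15
$t0=0&15=0
$t5=12+4=16
$t7=4-1=3
cmp $t7, 3  (cmp 3,3)
bgt start: not taken
sw $t6, (4) → M[4]=15
halt.

15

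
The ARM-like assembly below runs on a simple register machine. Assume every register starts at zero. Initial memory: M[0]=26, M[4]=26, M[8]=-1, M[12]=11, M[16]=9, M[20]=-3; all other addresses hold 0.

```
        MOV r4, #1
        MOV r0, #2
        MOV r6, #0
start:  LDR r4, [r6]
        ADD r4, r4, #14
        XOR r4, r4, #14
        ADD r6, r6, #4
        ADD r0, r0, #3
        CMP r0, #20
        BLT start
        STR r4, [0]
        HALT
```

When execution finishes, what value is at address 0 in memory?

r4=1
r0=2
r6=0
r4=M[0]=26
r4=26+14=40
r4=40^14=38
r6=0+4=4
r0=2+3=5
CMP r0, #20  (cmp 5,20)
BLT start: taken
r4=M[4]=26
r4=26+14=40
r4=40^14=38
r6=4+4=8
r0=5+3=8
CMP r0, #20  (cmp 8,20)
BLT start: taken
r4=M[8]=-1
r4=(-1)+14=13
r4=13^14=3
r6=8+4=12
r0=8+3=11
CMP r0, #20  (cmp 11,20)
BLT start: taken
r4=M[12]=11
r4=11+14=25
r4=25^14=23
r6=12+4=16
r0=11+3=14
CMP r0, #20  (cmp 14,20)
BLT start: taken
r4=M[16]=9
r4=9+14=23
r4=23^14=25
r6=16+4=20
r0=14+3=17
CMP r0, #20  (cmp 17,20)
BLT start: taken
r4=M[20]=-3
r4=(-3)+14=11
r4=11^14=5
r6=20+4=24
r0=17+3=20
CMP r0, #20  (cmp 20,20)
BLT start: not taken
STR r4, [0] → M[0]=5
halt.

5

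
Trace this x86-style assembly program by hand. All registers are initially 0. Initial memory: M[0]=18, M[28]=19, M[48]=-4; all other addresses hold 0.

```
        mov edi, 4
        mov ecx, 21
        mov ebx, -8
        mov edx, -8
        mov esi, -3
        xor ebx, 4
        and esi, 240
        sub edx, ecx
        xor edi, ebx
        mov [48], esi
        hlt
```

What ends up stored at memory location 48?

mov edi, 4 → edi=4
mov ecx, 21 → ecx=21
mov ebx, -8 → ebx=-8
mov edx, -8 → edx=-8
mov esi, -3 → esi=-3
xor ebx, 4 → ebx=(-8)^4=-4
and esi, 240 → esi=(-3)&240=240
sub edx, ecx → edx=(-8)-21=-29
xor edi, ebx → edi=4^(-4)=-8
mov [48], esi → M[48]=240
halt.

240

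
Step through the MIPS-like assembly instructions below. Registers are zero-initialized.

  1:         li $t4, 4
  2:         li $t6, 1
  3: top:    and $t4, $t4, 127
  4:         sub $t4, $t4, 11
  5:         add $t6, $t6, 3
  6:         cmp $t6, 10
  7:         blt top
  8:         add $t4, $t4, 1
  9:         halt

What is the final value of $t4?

li $t4, 4 → $t4=4
li $t6, 1 → $t6=1
and $t4, $t4, 127 → $t4=4&127=4
sub $t4, $t4, 11 → $t4=4-11=-7
add $t6, $t6, 3 → $t6=1+3=4
cmp $t6, 10  (cmp 4,10)
blt top: taken
and $t4, $t4, 127 → $t4=(-7)&127=121
sub $t4, $t4, 11 → $t4=121-11=110
add $t6, $t6, 3 → $t6=4+3=7
cmp $t6, 10  (cmp 7,10)
blt top: taken
and $t4, $t4, 127 → $t4=110&127=110
sub $t4, $t4, 11 → $t4=110-11=99
add $t6, $t6, 3 → $t6=7+3=10
cmp $t6, 10  (cmp 10,10)
blt top: not taken
add $t4, $t4, 1 → $t4=99+1=100
halt.

100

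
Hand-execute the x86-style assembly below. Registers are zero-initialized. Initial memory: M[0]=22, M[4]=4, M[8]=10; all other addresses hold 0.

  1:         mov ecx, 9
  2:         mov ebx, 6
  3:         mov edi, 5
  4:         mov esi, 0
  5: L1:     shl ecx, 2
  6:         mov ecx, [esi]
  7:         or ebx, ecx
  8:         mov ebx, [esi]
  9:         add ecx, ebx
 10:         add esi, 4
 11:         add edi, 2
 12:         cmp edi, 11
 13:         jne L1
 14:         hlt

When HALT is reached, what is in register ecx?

20

ecx=9
ebx=6
edi=5
esi=0
ecx=9<<2=36
ecx=M[0]=22
ebx=6|22=22
ebx=M[0]=22
ecx=22+22=44
esi=0+4=4
edi=5+2=7
cmp edi, 11  (cmp 7,11)
jne L1: taken
ecx=44<<2=176
ecx=M[4]=4
ebx=22|4=22
ebx=M[4]=4
ecx=4+4=8
esi=4+4=8
edi=7+2=9
cmp edi, 11  (cmp 9,11)
jne L1: taken
ecx=8<<2=32
ecx=M[8]=10
ebx=4|10=14
ebx=M[8]=10
ecx=10+10=20
esi=8+4=12
edi=9+2=11
cmp edi, 11  (cmp 11,11)
jne L1: not taken
halt.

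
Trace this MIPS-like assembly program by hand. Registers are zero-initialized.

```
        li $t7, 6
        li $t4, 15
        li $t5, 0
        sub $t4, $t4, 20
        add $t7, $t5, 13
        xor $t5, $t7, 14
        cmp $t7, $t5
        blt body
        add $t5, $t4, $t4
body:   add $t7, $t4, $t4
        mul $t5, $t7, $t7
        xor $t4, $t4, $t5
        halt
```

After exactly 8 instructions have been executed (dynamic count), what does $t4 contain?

after li $t7, 6: $t7=6
after li $t4, 15: $t4=15
after li $t5, 0: $t5=0
after sub $t4, $t4, 20: $t4=15-20=-5
after add $t7, $t5, 13: $t7=0+13=13
after xor $t5, $t7, 14: $t5=13^14=3
cmp $t7, $t5  (cmp 13,3)
blt body: not taken
After step 8: $t4 = -5.

-5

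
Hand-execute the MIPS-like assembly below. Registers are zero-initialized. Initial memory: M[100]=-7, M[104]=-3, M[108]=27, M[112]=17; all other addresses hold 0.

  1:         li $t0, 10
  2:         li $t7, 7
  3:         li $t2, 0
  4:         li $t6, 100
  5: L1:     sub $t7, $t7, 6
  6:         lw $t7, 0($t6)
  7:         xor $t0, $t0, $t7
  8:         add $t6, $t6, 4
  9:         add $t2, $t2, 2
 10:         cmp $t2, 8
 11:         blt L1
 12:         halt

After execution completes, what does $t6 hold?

$t0=10
$t7=7
$t2=0
$t6=100
$t7=7-6=1
$t7=M[100]=-7
$t0=10^(-7)=-13
$t6=100+4=104
$t2=0+2=2
cmp $t2, 8  (cmp 2,8)
blt L1: taken
$t7=(-7)-6=-13
$t7=M[104]=-3
$t0=(-13)^(-3)=14
$t6=104+4=108
$t2=2+2=4
cmp $t2, 8  (cmp 4,8)
blt L1: taken
$t7=(-3)-6=-9
$t7=M[108]=27
$t0=14^27=21
$t6=108+4=112
$t2=4+2=6
cmp $t2, 8  (cmp 6,8)
blt L1: taken
$t7=27-6=21
$t7=M[112]=17
$t0=21^17=4
$t6=112+4=116
$t2=6+2=8
cmp $t2, 8  (cmp 8,8)
blt L1: not taken
halt.

116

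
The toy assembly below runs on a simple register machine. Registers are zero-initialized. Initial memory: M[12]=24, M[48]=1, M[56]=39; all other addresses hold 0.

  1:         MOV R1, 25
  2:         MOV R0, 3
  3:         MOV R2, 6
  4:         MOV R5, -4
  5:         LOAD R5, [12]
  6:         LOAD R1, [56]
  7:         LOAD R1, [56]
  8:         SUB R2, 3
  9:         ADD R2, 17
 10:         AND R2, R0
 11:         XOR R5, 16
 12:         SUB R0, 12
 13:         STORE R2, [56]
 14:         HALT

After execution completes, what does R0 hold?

-9

R1=25
R0=3
R2=6
R5=-4
R5=M[12]=24
R1=M[56]=39
R1=M[56]=39
R2=6-3=3
R2=3+17=20
R2=20&3=0
R5=24^16=8
R0=3-12=-9
STORE R2, [56] → M[56]=0
halt.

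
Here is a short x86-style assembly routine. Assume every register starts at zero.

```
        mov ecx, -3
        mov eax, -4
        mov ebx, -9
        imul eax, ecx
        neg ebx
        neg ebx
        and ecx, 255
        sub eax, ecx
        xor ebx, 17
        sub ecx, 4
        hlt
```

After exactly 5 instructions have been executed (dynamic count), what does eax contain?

12

mov ecx, -3 → ecx=-3
mov eax, -4 → eax=-4
mov ebx, -9 → ebx=-9
imul eax, ecx → eax=(-4)*(-3)=12
neg ebx → ebx=-(-9)=9
After step 5: eax = 12.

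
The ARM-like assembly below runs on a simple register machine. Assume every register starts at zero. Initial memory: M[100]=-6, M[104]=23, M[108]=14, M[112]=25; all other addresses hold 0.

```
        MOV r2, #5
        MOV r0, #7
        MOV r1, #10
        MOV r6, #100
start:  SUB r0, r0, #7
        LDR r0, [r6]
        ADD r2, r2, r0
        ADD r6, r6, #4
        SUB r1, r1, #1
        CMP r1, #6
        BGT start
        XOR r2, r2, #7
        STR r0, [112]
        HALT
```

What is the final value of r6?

116

MOV r2, #5 → r2=5
MOV r0, #7 → r0=7
MOV r1, #10 → r1=10
MOV r6, #100 → r6=100
SUB r0, r0, #7 → r0=7-7=0
LDR r0, [r6] → r0=M[100]=-6
ADD r2, r2, r0 → r2=5+(-6)=-1
ADD r6, r6, #4 → r6=100+4=104
SUB r1, r1, #1 → r1=10-1=9
CMP r1, #6  (cmp 9,6)
BGT start: taken
SUB r0, r0, #7 → r0=(-6)-7=-13
LDR r0, [r6] → r0=M[104]=23
ADD r2, r2, r0 → r2=(-1)+23=22
ADD r6, r6, #4 → r6=104+4=108
SUB r1, r1, #1 → r1=9-1=8
CMP r1, #6  (cmp 8,6)
BGT start: taken
SUB r0, r0, #7 → r0=23-7=16
LDR r0, [r6] → r0=M[108]=14
ADD r2, r2, r0 → r2=22+14=36
ADD r6, r6, #4 → r6=108+4=112
SUB r1, r1, #1 → r1=8-1=7
CMP r1, #6  (cmp 7,6)
BGT start: taken
SUB r0, r0, #7 → r0=14-7=7
LDR r0, [r6] → r0=M[112]=25
ADD r2, r2, r0 → r2=36+25=61
ADD r6, r6, #4 → r6=112+4=116
SUB r1, r1, #1 → r1=7-1=6
CMP r1, #6  (cmp 6,6)
BGT start: not taken
XOR r2, r2, #7 → r2=61^7=58
STR r0, [112] → M[112]=25
halt.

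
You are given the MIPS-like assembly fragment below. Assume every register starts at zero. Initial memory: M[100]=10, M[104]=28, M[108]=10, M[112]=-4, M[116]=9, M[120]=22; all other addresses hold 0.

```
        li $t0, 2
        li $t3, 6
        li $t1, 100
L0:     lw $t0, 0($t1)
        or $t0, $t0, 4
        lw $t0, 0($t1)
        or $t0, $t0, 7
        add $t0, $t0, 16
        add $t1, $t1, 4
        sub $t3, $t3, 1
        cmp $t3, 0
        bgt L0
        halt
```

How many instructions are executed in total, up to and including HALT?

after li $t0, 2: $t0=2
after li $t3, 6: $t3=6
after li $t1, 100: $t1=100
after lw $t0, 0($t1): $t0=M[100]=10
after or $t0, $t0, 4: $t0=10|4=14
after lw $t0, 0($t1): $t0=M[100]=10
after or $t0, $t0, 7: $t0=10|7=15
after add $t0, $t0, 16: $t0=15+16=31
after add $t1, $t1, 4: $t1=100+4=104
after sub $t3, $t3, 1: $t3=6-1=5
cmp $t3, 0  (cmp 5,0)
bgt L0: taken
after lw $t0, 0($t1): $t0=M[104]=28
after or $t0, $t0, 4: $t0=28|4=28
after lw $t0, 0($t1): $t0=M[104]=28
after or $t0, $t0, 7: $t0=28|7=31
after add $t0, $t0, 16: $t0=31+16=47
after add $t1, $t1, 4: $t1=104+4=108
after sub $t3, $t3, 1: $t3=5-1=4
cmp $t3, 0  (cmp 4,0)
bgt L0: taken
after lw $t0, 0($t1): $t0=M[108]=10
after or $t0, $t0, 4: $t0=10|4=14
after lw $t0, 0($t1): $t0=M[108]=10
after or $t0, $t0, 7: $t0=10|7=15
after add $t0, $t0, 16: $t0=15+16=31
after add $t1, $t1, 4: $t1=108+4=112
after sub $t3, $t3, 1: $t3=4-1=3
cmp $t3, 0  (cmp 3,0)
bgt L0: taken
after lw $t0, 0($t1): $t0=M[112]=-4
after or $t0, $t0, 4: $t0=(-4)|4=-4
after lw $t0, 0($t1): $t0=M[112]=-4
after or $t0, $t0, 7: $t0=(-4)|7=-1
after add $t0, $t0, 16: $t0=(-1)+16=15
after add $t1, $t1, 4: $t1=112+4=116
after sub $t3, $t3, 1: $t3=3-1=2
cmp $t3, 0  (cmp 2,0)
bgt L0: taken
after lw $t0, 0($t1): $t0=M[116]=9
after or $t0, $t0, 4: $t0=9|4=13
after lw $t0, 0($t1): $t0=M[116]=9
after or $t0, $t0, 7: $t0=9|7=15
after add $t0, $t0, 16: $t0=15+16=31
after add $t1, $t1, 4: $t1=116+4=120
after sub $t3, $t3, 1: $t3=2-1=1
cmp $t3, 0  (cmp 1,0)
bgt L0: taken
after lw $t0, 0($t1): $t0=M[120]=22
after or $t0, $t0, 4: $t0=22|4=22
after lw $t0, 0($t1): $t0=M[120]=22
after or $t0, $t0, 7: $t0=22|7=23
after add $t0, $t0, 16: $t0=23+16=39
after add $t1, $t1, 4: $t1=120+4=124
after sub $t3, $t3, 1: $t3=1-1=0
cmp $t3, 0  (cmp 0,0)
bgt L0: not taken
halt.
Total executed instructions: 58.

58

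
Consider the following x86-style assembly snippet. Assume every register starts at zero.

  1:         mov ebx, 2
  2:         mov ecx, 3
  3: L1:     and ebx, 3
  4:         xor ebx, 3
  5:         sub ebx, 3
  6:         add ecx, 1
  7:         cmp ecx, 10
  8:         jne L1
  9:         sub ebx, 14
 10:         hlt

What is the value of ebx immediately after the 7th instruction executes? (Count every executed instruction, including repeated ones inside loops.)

after mov ebx, 2: ebx=2
after mov ecx, 3: ecx=3
after and ebx, 3: ebx=2&3=2
after xor ebx, 3: ebx=2^3=1
after sub ebx, 3: ebx=1-3=-2
after add ecx, 1: ecx=3+1=4
cmp ecx, 10  (cmp 4,10)
After step 7: ebx = -2.

-2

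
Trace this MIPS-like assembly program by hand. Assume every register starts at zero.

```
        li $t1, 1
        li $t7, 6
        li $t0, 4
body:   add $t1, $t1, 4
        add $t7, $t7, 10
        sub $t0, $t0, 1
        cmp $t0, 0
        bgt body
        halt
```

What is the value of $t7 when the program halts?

46

after li $t1, 1: $t1=1
after li $t7, 6: $t7=6
after li $t0, 4: $t0=4
after add $t1, $t1, 4: $t1=1+4=5
after add $t7, $t7, 10: $t7=6+10=16
after sub $t0, $t0, 1: $t0=4-1=3
cmp $t0, 0  (cmp 3,0)
bgt body: taken
after add $t1, $t1, 4: $t1=5+4=9
after add $t7, $t7, 10: $t7=16+10=26
after sub $t0, $t0, 1: $t0=3-1=2
cmp $t0, 0  (cmp 2,0)
bgt body: taken
after add $t1, $t1, 4: $t1=9+4=13
after add $t7, $t7, 10: $t7=26+10=36
after sub $t0, $t0, 1: $t0=2-1=1
cmp $t0, 0  (cmp 1,0)
bgt body: taken
after add $t1, $t1, 4: $t1=13+4=17
after add $t7, $t7, 10: $t7=36+10=46
after sub $t0, $t0, 1: $t0=1-1=0
cmp $t0, 0  (cmp 0,0)
bgt body: not taken
halt.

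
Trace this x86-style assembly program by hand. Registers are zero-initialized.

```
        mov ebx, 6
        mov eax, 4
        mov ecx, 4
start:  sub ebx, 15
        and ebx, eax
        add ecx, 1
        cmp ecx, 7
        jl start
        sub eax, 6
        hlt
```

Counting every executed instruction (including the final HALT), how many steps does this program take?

20

mov ebx, 6 → ebx=6
mov eax, 4 → eax=4
mov ecx, 4 → ecx=4
sub ebx, 15 → ebx=6-15=-9
and ebx, eax → ebx=(-9)&4=4
add ecx, 1 → ecx=4+1=5
cmp ecx, 7  (cmp 5,7)
jl start: taken
sub ebx, 15 → ebx=4-15=-11
and ebx, eax → ebx=(-11)&4=4
add ecx, 1 → ecx=5+1=6
cmp ecx, 7  (cmp 6,7)
jl start: taken
sub ebx, 15 → ebx=4-15=-11
and ebx, eax → ebx=(-11)&4=4
add ecx, 1 → ecx=6+1=7
cmp ecx, 7  (cmp 7,7)
jl start: not taken
sub eax, 6 → eax=4-6=-2
halt.
Total executed instructions: 20.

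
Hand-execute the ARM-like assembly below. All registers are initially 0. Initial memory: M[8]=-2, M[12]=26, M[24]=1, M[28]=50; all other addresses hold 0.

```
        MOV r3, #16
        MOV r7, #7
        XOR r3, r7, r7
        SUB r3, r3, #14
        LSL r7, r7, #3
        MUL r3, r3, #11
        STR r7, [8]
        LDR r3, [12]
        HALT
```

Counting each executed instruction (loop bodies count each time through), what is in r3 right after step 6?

-154

after MOV r3, #16: r3=16
after MOV r7, #7: r7=7
after XOR r3, r7, r7: r3=7^7=0
after SUB r3, r3, #14: r3=0-14=-14
after LSL r7, r7, #3: r7=7<<3=56
after MUL r3, r3, #11: r3=(-14)*11=-154
After step 6: r3 = -154.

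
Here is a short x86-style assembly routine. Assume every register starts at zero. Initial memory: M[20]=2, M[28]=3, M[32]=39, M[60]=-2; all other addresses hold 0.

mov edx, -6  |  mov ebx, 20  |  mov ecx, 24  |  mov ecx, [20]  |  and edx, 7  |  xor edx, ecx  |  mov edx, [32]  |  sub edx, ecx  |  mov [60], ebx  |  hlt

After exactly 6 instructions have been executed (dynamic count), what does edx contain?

after mov edx, -6: edx=-6
after mov ebx, 20: ebx=20
after mov ecx, 24: ecx=24
after mov ecx, [20]: ecx=M[20]=2
after and edx, 7: edx=(-6)&7=2
after xor edx, ecx: edx=2^2=0
After step 6: edx = 0.

0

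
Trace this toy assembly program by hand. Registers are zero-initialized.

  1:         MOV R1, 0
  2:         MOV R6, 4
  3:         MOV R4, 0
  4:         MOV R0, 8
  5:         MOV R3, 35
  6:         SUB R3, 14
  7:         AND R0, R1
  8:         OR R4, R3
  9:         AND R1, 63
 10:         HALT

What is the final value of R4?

21

R1=0
R6=4
R4=0
R0=8
R3=35
R3=35-14=21
R0=8&0=0
R4=0|21=21
R1=0&63=0
halt.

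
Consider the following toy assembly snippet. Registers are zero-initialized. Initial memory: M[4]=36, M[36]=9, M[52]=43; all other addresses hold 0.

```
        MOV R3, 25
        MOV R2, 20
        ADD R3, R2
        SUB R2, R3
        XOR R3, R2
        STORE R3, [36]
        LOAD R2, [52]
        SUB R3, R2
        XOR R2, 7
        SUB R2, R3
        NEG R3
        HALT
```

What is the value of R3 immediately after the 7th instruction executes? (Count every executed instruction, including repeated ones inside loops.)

-54

MOV R3, 25 → R3=25
MOV R2, 20 → R2=20
ADD R3, R2 → R3=25+20=45
SUB R2, R3 → R2=20-45=-25
XOR R3, R2 → R3=45^(-25)=-54
STORE R3, [36] → M[36]=-54
LOAD R2, [52] → R2=M[52]=43
After step 7: R3 = -54.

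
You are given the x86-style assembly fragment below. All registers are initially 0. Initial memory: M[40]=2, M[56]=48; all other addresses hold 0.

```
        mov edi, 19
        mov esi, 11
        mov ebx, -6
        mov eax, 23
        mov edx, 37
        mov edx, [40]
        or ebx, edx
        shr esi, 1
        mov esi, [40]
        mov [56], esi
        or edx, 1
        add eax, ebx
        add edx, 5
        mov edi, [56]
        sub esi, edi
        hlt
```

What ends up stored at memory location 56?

mov edi, 19 → edi=19
mov esi, 11 → esi=11
mov ebx, -6 → ebx=-6
mov eax, 23 → eax=23
mov edx, 37 → edx=37
mov edx, [40] → edx=M[40]=2
or ebx, edx → ebx=(-6)|2=-6
shr esi, 1 → esi=11>>1=5
mov esi, [40] → esi=M[40]=2
mov [56], esi → M[56]=2
or edx, 1 → edx=2|1=3
add eax, ebx → eax=23+(-6)=17
add edx, 5 → edx=3+5=8
mov edi, [56] → edi=M[56]=2
sub esi, edi → esi=2-2=0
halt.

2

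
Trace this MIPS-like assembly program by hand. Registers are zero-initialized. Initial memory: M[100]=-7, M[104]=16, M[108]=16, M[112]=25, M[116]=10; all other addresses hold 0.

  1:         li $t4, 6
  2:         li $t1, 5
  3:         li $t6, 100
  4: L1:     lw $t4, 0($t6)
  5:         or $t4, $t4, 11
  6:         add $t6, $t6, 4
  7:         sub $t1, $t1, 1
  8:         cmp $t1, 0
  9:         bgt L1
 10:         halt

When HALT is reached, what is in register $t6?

after li $t4, 6: $t4=6
after li $t1, 5: $t1=5
after li $t6, 100: $t6=100
after lw $t4, 0($t6): $t4=M[100]=-7
after or $t4, $t4, 11: $t4=(-7)|11=-5
after add $t6, $t6, 4: $t6=100+4=104
after sub $t1, $t1, 1: $t1=5-1=4
cmp $t1, 0  (cmp 4,0)
bgt L1: taken
after lw $t4, 0($t6): $t4=M[104]=16
after or $t4, $t4, 11: $t4=16|11=27
after add $t6, $t6, 4: $t6=104+4=108
after sub $t1, $t1, 1: $t1=4-1=3
cmp $t1, 0  (cmp 3,0)
bgt L1: taken
after lw $t4, 0($t6): $t4=M[108]=16
after or $t4, $t4, 11: $t4=16|11=27
after add $t6, $t6, 4: $t6=108+4=112
after sub $t1, $t1, 1: $t1=3-1=2
cmp $t1, 0  (cmp 2,0)
bgt L1: taken
after lw $t4, 0($t6): $t4=M[112]=25
after or $t4, $t4, 11: $t4=25|11=27
after add $t6, $t6, 4: $t6=112+4=116
after sub $t1, $t1, 1: $t1=2-1=1
cmp $t1, 0  (cmp 1,0)
bgt L1: taken
after lw $t4, 0($t6): $t4=M[116]=10
after or $t4, $t4, 11: $t4=10|11=11
after add $t6, $t6, 4: $t6=116+4=120
after sub $t1, $t1, 1: $t1=1-1=0
cmp $t1, 0  (cmp 0,0)
bgt L1: not taken
halt.

120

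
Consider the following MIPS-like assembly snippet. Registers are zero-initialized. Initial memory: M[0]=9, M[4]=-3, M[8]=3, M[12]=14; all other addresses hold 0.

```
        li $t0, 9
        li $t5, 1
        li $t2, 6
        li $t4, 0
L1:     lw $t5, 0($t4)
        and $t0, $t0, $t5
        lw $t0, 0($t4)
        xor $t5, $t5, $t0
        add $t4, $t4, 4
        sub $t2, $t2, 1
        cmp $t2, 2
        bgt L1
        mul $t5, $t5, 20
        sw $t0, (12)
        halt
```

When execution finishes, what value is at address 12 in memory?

14

li $t0, 9 → $t0=9
li $t5, 1 → $t5=1
li $t2, 6 → $t2=6
li $t4, 0 → $t4=0
lw $t5, 0($t4) → $t5=M[0]=9
and $t0, $t0, $t5 → $t0=9&9=9
lw $t0, 0($t4) → $t0=M[0]=9
xor $t5, $t5, $t0 → $t5=9^9=0
add $t4, $t4, 4 → $t4=0+4=4
sub $t2, $t2, 1 → $t2=6-1=5
cmp $t2, 2  (cmp 5,2)
bgt L1: taken
lw $t5, 0($t4) → $t5=M[4]=-3
and $t0, $t0, $t5 → $t0=9&(-3)=9
lw $t0, 0($t4) → $t0=M[4]=-3
xor $t5, $t5, $t0 → $t5=(-3)^(-3)=0
add $t4, $t4, 4 → $t4=4+4=8
sub $t2, $t2, 1 → $t2=5-1=4
cmp $t2, 2  (cmp 4,2)
bgt L1: taken
lw $t5, 0($t4) → $t5=M[8]=3
and $t0, $t0, $t5 → $t0=(-3)&3=1
lw $t0, 0($t4) → $t0=M[8]=3
xor $t5, $t5, $t0 → $t5=3^3=0
add $t4, $t4, 4 → $t4=8+4=12
sub $t2, $t2, 1 → $t2=4-1=3
cmp $t2, 2  (cmp 3,2)
bgt L1: taken
lw $t5, 0($t4) → $t5=M[12]=14
and $t0, $t0, $t5 → $t0=3&14=2
lw $t0, 0($t4) → $t0=M[12]=14
xor $t5, $t5, $t0 → $t5=14^14=0
add $t4, $t4, 4 → $t4=12+4=16
sub $t2, $t2, 1 → $t2=3-1=2
cmp $t2, 2  (cmp 2,2)
bgt L1: not taken
mul $t5, $t5, 20 → $t5=0*20=0
sw $t0, (12) → M[12]=14
halt.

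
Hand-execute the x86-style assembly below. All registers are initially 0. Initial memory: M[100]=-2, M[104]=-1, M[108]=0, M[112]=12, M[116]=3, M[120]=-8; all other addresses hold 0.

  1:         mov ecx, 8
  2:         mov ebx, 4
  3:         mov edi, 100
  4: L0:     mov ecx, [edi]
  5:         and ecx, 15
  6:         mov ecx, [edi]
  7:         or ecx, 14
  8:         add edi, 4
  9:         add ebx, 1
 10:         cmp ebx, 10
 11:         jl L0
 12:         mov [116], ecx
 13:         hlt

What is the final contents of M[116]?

-2

after mov ecx, 8: ecx=8
after mov ebx, 4: ebx=4
after mov edi, 100: edi=100
after mov ecx, [edi]: ecx=M[100]=-2
after and ecx, 15: ecx=(-2)&15=14
after mov ecx, [edi]: ecx=M[100]=-2
after or ecx, 14: ecx=(-2)|14=-2
after add edi, 4: edi=100+4=104
after add ebx, 1: ebx=4+1=5
cmp ebx, 10  (cmp 5,10)
jl L0: taken
after mov ecx, [edi]: ecx=M[104]=-1
after and ecx, 15: ecx=(-1)&15=15
after mov ecx, [edi]: ecx=M[104]=-1
after or ecx, 14: ecx=(-1)|14=-1
after add edi, 4: edi=104+4=108
after add ebx, 1: ebx=5+1=6
cmp ebx, 10  (cmp 6,10)
jl L0: taken
after mov ecx, [edi]: ecx=M[108]=0
after and ecx, 15: ecx=0&15=0
after mov ecx, [edi]: ecx=M[108]=0
after or ecx, 14: ecx=0|14=14
after add edi, 4: edi=108+4=112
after add ebx, 1: ebx=6+1=7
cmp ebx, 10  (cmp 7,10)
jl L0: taken
after mov ecx, [edi]: ecx=M[112]=12
after and ecx, 15: ecx=12&15=12
after mov ecx, [edi]: ecx=M[112]=12
after or ecx, 14: ecx=12|14=14
after add edi, 4: edi=112+4=116
after add ebx, 1: ebx=7+1=8
cmp ebx, 10  (cmp 8,10)
jl L0: taken
after mov ecx, [edi]: ecx=M[116]=3
after and ecx, 15: ecx=3&15=3
after mov ecx, [edi]: ecx=M[116]=3
after or ecx, 14: ecx=3|14=15
after add edi, 4: edi=116+4=120
after add ebx, 1: ebx=8+1=9
cmp ebx, 10  (cmp 9,10)
jl L0: taken
after mov ecx, [edi]: ecx=M[120]=-8
after and ecx, 15: ecx=(-8)&15=8
after mov ecx, [edi]: ecx=M[120]=-8
after or ecx, 14: ecx=(-8)|14=-2
after add edi, 4: edi=120+4=124
after add ebx, 1: ebx=9+1=10
cmp ebx, 10  (cmp 10,10)
jl L0: not taken
mov [116], ecx → M[116]=-2
halt.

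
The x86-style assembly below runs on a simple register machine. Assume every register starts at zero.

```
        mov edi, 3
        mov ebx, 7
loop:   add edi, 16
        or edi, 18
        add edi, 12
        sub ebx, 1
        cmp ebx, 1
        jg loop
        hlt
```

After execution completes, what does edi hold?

203

mov edi, 3 → edi=3
mov ebx, 7 → ebx=7
add edi, 16 → edi=3+16=19
or edi, 18 → edi=19|18=19
add edi, 12 → edi=19+12=31
sub ebx, 1 → ebx=7-1=6
cmp ebx, 1  (cmp 6,1)
jg loop: taken
add edi, 16 → edi=31+16=47
or edi, 18 → edi=47|18=63
add edi, 12 → edi=63+12=75
sub ebx, 1 → ebx=6-1=5
cmp ebx, 1  (cmp 5,1)
jg loop: taken
add edi, 16 → edi=75+16=91
or edi, 18 → edi=91|18=91
add edi, 12 → edi=91+12=103
sub ebx, 1 → ebx=5-1=4
cmp ebx, 1  (cmp 4,1)
jg loop: taken
add edi, 16 → edi=103+16=119
or edi, 18 → edi=119|18=119
add edi, 12 → edi=119+12=131
sub ebx, 1 → ebx=4-1=3
cmp ebx, 1  (cmp 3,1)
jg loop: taken
add edi, 16 → edi=131+16=147
or edi, 18 → edi=147|18=147
add edi, 12 → edi=147+12=159
sub ebx, 1 → ebx=3-1=2
cmp ebx, 1  (cmp 2,1)
jg loop: taken
add edi, 16 → edi=159+16=175
or edi, 18 → edi=175|18=191
add edi, 12 → edi=191+12=203
sub ebx, 1 → ebx=2-1=1
cmp ebx, 1  (cmp 1,1)
jg loop: not taken
halt.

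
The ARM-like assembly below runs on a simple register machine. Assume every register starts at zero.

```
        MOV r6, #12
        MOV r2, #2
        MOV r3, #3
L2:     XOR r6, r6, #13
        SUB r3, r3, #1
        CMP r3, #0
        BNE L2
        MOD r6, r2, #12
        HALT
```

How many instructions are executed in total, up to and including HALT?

MOV r6, #12 → r6=12
MOV r2, #2 → r2=2
MOV r3, #3 → r3=3
XOR r6, r6, #13 → r6=12^13=1
SUB r3, r3, #1 → r3=3-1=2
CMP r3, #0  (cmp 2,0)
BNE L2: taken
XOR r6, r6, #13 → r6=1^13=12
SUB r3, r3, #1 → r3=2-1=1
CMP r3, #0  (cmp 1,0)
BNE L2: taken
XOR r6, r6, #13 → r6=12^13=1
SUB r3, r3, #1 → r3=1-1=0
CMP r3, #0  (cmp 0,0)
BNE L2: not taken
MOD r6, r2, #12 → r6=2%12=2
halt.
Total executed instructions: 17.

17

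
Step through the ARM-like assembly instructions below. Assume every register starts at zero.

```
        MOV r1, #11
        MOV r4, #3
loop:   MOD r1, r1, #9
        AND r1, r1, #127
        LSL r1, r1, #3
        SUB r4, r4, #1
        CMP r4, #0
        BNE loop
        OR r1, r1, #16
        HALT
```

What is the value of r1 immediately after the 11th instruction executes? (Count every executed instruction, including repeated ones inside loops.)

r1=11
r4=3
r1=11%9=2
r1=2&127=2
r1=2<<3=16
r4=3-1=2
CMP r4, #0  (cmp 2,0)
BNE loop: taken
r1=16%9=7
r1=7&127=7
r1=7<<3=56
After step 11: r1 = 56.

56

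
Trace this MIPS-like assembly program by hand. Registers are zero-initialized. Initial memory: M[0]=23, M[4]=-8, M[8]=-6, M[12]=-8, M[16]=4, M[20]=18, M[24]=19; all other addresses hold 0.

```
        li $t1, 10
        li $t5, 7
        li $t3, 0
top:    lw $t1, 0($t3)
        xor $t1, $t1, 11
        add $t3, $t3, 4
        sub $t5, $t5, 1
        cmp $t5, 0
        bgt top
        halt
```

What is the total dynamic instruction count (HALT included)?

li $t1, 10 → $t1=10
li $t5, 7 → $t5=7
li $t3, 0 → $t3=0
lw $t1, 0($t3) → $t1=M[0]=23
xor $t1, $t1, 11 → $t1=23^11=28
add $t3, $t3, 4 → $t3=0+4=4
sub $t5, $t5, 1 → $t5=7-1=6
cmp $t5, 0  (cmp 6,0)
bgt top: taken
lw $t1, 0($t3) → $t1=M[4]=-8
xor $t1, $t1, 11 → $t1=(-8)^11=-13
add $t3, $t3, 4 → $t3=4+4=8
sub $t5, $t5, 1 → $t5=6-1=5
cmp $t5, 0  (cmp 5,0)
bgt top: taken
lw $t1, 0($t3) → $t1=M[8]=-6
xor $t1, $t1, 11 → $t1=(-6)^11=-15
add $t3, $t3, 4 → $t3=8+4=12
sub $t5, $t5, 1 → $t5=5-1=4
cmp $t5, 0  (cmp 4,0)
bgt top: taken
lw $t1, 0($t3) → $t1=M[12]=-8
xor $t1, $t1, 11 → $t1=(-8)^11=-13
add $t3, $t3, 4 → $t3=12+4=16
sub $t5, $t5, 1 → $t5=4-1=3
cmp $t5, 0  (cmp 3,0)
bgt top: taken
lw $t1, 0($t3) → $t1=M[16]=4
xor $t1, $t1, 11 → $t1=4^11=15
add $t3, $t3, 4 → $t3=16+4=20
sub $t5, $t5, 1 → $t5=3-1=2
cmp $t5, 0  (cmp 2,0)
bgt top: taken
lw $t1, 0($t3) → $t1=M[20]=18
xor $t1, $t1, 11 → $t1=18^11=25
add $t3, $t3, 4 → $t3=20+4=24
sub $t5, $t5, 1 → $t5=2-1=1
cmp $t5, 0  (cmp 1,0)
bgt top: taken
lw $t1, 0($t3) → $t1=M[24]=19
xor $t1, $t1, 11 → $t1=19^11=24
add $t3, $t3, 4 → $t3=24+4=28
sub $t5, $t5, 1 → $t5=1-1=0
cmp $t5, 0  (cmp 0,0)
bgt top: not taken
halt.
Total executed instructions: 46.

46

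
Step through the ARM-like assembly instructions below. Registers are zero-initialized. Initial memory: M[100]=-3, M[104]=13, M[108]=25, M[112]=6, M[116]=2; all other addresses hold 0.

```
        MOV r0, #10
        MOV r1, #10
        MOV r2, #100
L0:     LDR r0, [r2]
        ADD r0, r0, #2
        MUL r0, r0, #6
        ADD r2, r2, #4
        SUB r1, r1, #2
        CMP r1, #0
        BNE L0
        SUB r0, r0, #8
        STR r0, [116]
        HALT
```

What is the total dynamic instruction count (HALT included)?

r0=10
r1=10
r2=100
r0=M[100]=-3
r0=(-3)+2=-1
r0=(-1)*6=-6
r2=100+4=104
r1=10-2=8
CMP r1, #0  (cmp 8,0)
BNE L0: taken
r0=M[104]=13
r0=13+2=15
r0=15*6=90
r2=104+4=108
r1=8-2=6
CMP r1, #0  (cmp 6,0)
BNE L0: taken
r0=M[108]=25
r0=25+2=27
r0=27*6=162
r2=108+4=112
r1=6-2=4
CMP r1, #0  (cmp 4,0)
BNE L0: taken
r0=M[112]=6
r0=6+2=8
r0=8*6=48
r2=112+4=116
r1=4-2=2
CMP r1, #0  (cmp 2,0)
BNE L0: taken
r0=M[116]=2
r0=2+2=4
r0=4*6=24
r2=116+4=120
r1=2-2=0
CMP r1, #0  (cmp 0,0)
BNE L0: not taken
r0=24-8=16
STR r0, [116] → M[116]=16
halt.
Total executed instructions: 41.

41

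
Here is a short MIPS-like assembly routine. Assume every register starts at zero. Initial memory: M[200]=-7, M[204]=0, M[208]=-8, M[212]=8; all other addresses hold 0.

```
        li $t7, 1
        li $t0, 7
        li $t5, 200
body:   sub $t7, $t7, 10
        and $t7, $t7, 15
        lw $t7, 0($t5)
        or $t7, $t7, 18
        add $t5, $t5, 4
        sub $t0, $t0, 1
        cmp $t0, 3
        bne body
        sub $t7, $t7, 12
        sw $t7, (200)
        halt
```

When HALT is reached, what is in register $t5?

216

$t7=1
$t0=7
$t5=200
$t7=1-10=-9
$t7=(-9)&15=7
$t7=M[200]=-7
$t7=(-7)|18=-5
$t5=200+4=204
$t0=7-1=6
cmp $t0, 3  (cmp 6,3)
bne body: taken
$t7=(-5)-10=-15
$t7=(-15)&15=1
$t7=M[204]=0
$t7=0|18=18
$t5=204+4=208
$t0=6-1=5
cmp $t0, 3  (cmp 5,3)
bne body: taken
$t7=18-10=8
$t7=8&15=8
$t7=M[208]=-8
$t7=(-8)|18=-6
$t5=208+4=212
$t0=5-1=4
cmp $t0, 3  (cmp 4,3)
bne body: taken
$t7=(-6)-10=-16
$t7=(-16)&15=0
$t7=M[212]=8
$t7=8|18=26
$t5=212+4=216
$t0=4-1=3
cmp $t0, 3  (cmp 3,3)
bne body: not taken
$t7=26-12=14
sw $t7, (200) → M[200]=14
halt.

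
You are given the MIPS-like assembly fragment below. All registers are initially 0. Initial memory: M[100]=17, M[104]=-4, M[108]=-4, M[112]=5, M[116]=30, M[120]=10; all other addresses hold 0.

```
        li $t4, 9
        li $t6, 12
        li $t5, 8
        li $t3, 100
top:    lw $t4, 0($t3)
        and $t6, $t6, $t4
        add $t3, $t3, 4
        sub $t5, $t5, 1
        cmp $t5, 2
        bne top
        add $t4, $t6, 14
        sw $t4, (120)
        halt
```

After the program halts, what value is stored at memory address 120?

14

after li $t4, 9: $t4=9
after li $t6, 12: $t6=12
after li $t5, 8: $t5=8
after li $t3, 100: $t3=100
after lw $t4, 0($t3): $t4=M[100]=17
after and $t6, $t6, $t4: $t6=12&17=0
after add $t3, $t3, 4: $t3=100+4=104
after sub $t5, $t5, 1: $t5=8-1=7
cmp $t5, 2  (cmp 7,2)
bne top: taken
after lw $t4, 0($t3): $t4=M[104]=-4
after and $t6, $t6, $t4: $t6=0&(-4)=0
after add $t3, $t3, 4: $t3=104+4=108
after sub $t5, $t5, 1: $t5=7-1=6
cmp $t5, 2  (cmp 6,2)
bne top: taken
after lw $t4, 0($t3): $t4=M[108]=-4
after and $t6, $t6, $t4: $t6=0&(-4)=0
after add $t3, $t3, 4: $t3=108+4=112
after sub $t5, $t5, 1: $t5=6-1=5
cmp $t5, 2  (cmp 5,2)
bne top: taken
after lw $t4, 0($t3): $t4=M[112]=5
after and $t6, $t6, $t4: $t6=0&5=0
after add $t3, $t3, 4: $t3=112+4=116
after sub $t5, $t5, 1: $t5=5-1=4
cmp $t5, 2  (cmp 4,2)
bne top: taken
after lw $t4, 0($t3): $t4=M[116]=30
after and $t6, $t6, $t4: $t6=0&30=0
after add $t3, $t3, 4: $t3=116+4=120
after sub $t5, $t5, 1: $t5=4-1=3
cmp $t5, 2  (cmp 3,2)
bne top: taken
after lw $t4, 0($t3): $t4=M[120]=10
after and $t6, $t6, $t4: $t6=0&10=0
after add $t3, $t3, 4: $t3=120+4=124
after sub $t5, $t5, 1: $t5=3-1=2
cmp $t5, 2  (cmp 2,2)
bne top: not taken
after add $t4, $t6, 14: $t4=0+14=14
sw $t4, (120) → M[120]=14
halt.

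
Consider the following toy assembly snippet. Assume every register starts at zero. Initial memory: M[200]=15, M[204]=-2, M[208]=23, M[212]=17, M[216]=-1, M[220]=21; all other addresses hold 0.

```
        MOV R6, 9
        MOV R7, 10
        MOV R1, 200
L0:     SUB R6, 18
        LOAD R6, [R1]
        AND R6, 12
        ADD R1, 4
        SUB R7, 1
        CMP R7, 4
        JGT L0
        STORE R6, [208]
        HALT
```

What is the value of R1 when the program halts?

224

R6=9
R7=10
R1=200
R6=9-18=-9
R6=M[200]=15
R6=15&12=12
R1=200+4=204
R7=10-1=9
CMP R7, 4  (cmp 9,4)
JGT L0: taken
R6=12-18=-6
R6=M[204]=-2
R6=(-2)&12=12
R1=204+4=208
R7=9-1=8
CMP R7, 4  (cmp 8,4)
JGT L0: taken
R6=12-18=-6
R6=M[208]=23
R6=23&12=4
R1=208+4=212
R7=8-1=7
CMP R7, 4  (cmp 7,4)
JGT L0: taken
R6=4-18=-14
R6=M[212]=17
R6=17&12=0
R1=212+4=216
R7=7-1=6
CMP R7, 4  (cmp 6,4)
JGT L0: taken
R6=0-18=-18
R6=M[216]=-1
R6=(-1)&12=12
R1=216+4=220
R7=6-1=5
CMP R7, 4  (cmp 5,4)
JGT L0: taken
R6=12-18=-6
R6=M[220]=21
R6=21&12=4
R1=220+4=224
R7=5-1=4
CMP R7, 4  (cmp 4,4)
JGT L0: not taken
STORE R6, [208] → M[208]=4
halt.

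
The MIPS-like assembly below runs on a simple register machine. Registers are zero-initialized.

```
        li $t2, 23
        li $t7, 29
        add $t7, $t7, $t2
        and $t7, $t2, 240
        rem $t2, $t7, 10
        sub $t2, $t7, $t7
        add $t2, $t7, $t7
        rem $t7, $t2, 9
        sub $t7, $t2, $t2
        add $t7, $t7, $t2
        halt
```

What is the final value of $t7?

32

$t2=23
$t7=29
$t7=29+23=52
$t7=23&240=16
$t2=16%10=6
$t2=16-16=0
$t2=16+16=32
$t7=32%9=5
$t7=32-32=0
$t7=0+32=32
halt.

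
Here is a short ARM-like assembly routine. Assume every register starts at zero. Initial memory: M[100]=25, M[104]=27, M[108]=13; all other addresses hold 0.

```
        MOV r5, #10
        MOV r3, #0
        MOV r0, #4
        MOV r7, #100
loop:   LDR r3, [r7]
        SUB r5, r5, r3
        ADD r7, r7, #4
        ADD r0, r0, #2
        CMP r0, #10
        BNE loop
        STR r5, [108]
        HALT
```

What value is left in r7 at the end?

112

MOV r5, #10 → r5=10
MOV r3, #0 → r3=0
MOV r0, #4 → r0=4
MOV r7, #100 → r7=100
LDR r3, [r7] → r3=M[100]=25
SUB r5, r5, r3 → r5=10-25=-15
ADD r7, r7, #4 → r7=100+4=104
ADD r0, r0, #2 → r0=4+2=6
CMP r0, #10  (cmp 6,10)
BNE loop: taken
LDR r3, [r7] → r3=M[104]=27
SUB r5, r5, r3 → r5=(-15)-27=-42
ADD r7, r7, #4 → r7=104+4=108
ADD r0, r0, #2 → r0=6+2=8
CMP r0, #10  (cmp 8,10)
BNE loop: taken
LDR r3, [r7] → r3=M[108]=13
SUB r5, r5, r3 → r5=(-42)-13=-55
ADD r7, r7, #4 → r7=108+4=112
ADD r0, r0, #2 → r0=8+2=10
CMP r0, #10  (cmp 10,10)
BNE loop: not taken
STR r5, [108] → M[108]=-55
halt.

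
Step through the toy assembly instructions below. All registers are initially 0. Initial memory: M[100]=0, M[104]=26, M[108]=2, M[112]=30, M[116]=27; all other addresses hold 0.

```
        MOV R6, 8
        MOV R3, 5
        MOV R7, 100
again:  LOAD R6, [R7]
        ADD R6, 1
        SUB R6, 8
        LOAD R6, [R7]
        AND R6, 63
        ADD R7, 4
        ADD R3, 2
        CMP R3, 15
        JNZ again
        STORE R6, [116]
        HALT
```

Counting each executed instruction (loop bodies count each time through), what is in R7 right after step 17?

MOV R6, 8 → R6=8
MOV R3, 5 → R3=5
MOV R7, 100 → R7=100
LOAD R6, [R7] → R6=M[100]=0
ADD R6, 1 → R6=0+1=1
SUB R6, 8 → R6=1-8=-7
LOAD R6, [R7] → R6=M[100]=0
AND R6, 63 → R6=0&63=0
ADD R7, 4 → R7=100+4=104
ADD R3, 2 → R3=5+2=7
CMP R3, 15  (cmp 7,15)
JNZ again: taken
LOAD R6, [R7] → R6=M[104]=26
ADD R6, 1 → R6=26+1=27
SUB R6, 8 → R6=27-8=19
LOAD R6, [R7] → R6=M[104]=26
AND R6, 63 → R6=26&63=26
After step 17: R7 = 104.

104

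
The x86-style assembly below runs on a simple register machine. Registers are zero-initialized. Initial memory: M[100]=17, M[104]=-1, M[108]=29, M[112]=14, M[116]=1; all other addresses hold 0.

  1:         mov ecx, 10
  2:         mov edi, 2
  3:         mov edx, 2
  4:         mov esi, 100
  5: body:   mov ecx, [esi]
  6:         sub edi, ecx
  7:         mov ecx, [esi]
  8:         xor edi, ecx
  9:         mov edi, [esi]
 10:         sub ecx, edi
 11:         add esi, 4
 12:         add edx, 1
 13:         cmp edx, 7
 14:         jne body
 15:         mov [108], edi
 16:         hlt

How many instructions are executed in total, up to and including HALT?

56

mov ecx, 10 → ecx=10
mov edi, 2 → edi=2
mov edx, 2 → edx=2
mov esi, 100 → esi=100
mov ecx, [esi] → ecx=M[100]=17
sub edi, ecx → edi=2-17=-15
mov ecx, [esi] → ecx=M[100]=17
xor edi, ecx → edi=(-15)^17=-32
mov edi, [esi] → edi=M[100]=17
sub ecx, edi → ecx=17-17=0
add esi, 4 → esi=100+4=104
add edx, 1 → edx=2+1=3
cmp edx, 7  (cmp 3,7)
jne body: taken
mov ecx, [esi] → ecx=M[104]=-1
sub edi, ecx → edi=17-(-1)=18
mov ecx, [esi] → ecx=M[104]=-1
xor edi, ecx → edi=18^(-1)=-19
mov edi, [esi] → edi=M[104]=-1
sub ecx, edi → ecx=(-1)-(-1)=0
add esi, 4 → esi=104+4=108
add edx, 1 → edx=3+1=4
cmp edx, 7  (cmp 4,7)
jne body: taken
mov ecx, [esi] → ecx=M[108]=29
sub edi, ecx → edi=(-1)-29=-30
mov ecx, [esi] → ecx=M[108]=29
xor edi, ecx → edi=(-30)^29=-1
mov edi, [esi] → edi=M[108]=29
sub ecx, edi → ecx=29-29=0
add esi, 4 → esi=108+4=112
add edx, 1 → edx=4+1=5
cmp edx, 7  (cmp 5,7)
jne body: taken
mov ecx, [esi] → ecx=M[112]=14
sub edi, ecx → edi=29-14=15
mov ecx, [esi] → ecx=M[112]=14
xor edi, ecx → edi=15^14=1
mov edi, [esi] → edi=M[112]=14
sub ecx, edi → ecx=14-14=0
add esi, 4 → esi=112+4=116
add edx, 1 → edx=5+1=6
cmp edx, 7  (cmp 6,7)
jne body: taken
mov ecx, [esi] → ecx=M[116]=1
sub edi, ecx → edi=14-1=13
mov ecx, [esi] → ecx=M[116]=1
xor edi, ecx → edi=13^1=12
mov edi, [esi] → edi=M[116]=1
sub ecx, edi → ecx=1-1=0
add esi, 4 → esi=116+4=120
add edx, 1 → edx=6+1=7
cmp edx, 7  (cmp 7,7)
jne body: not taken
mov [108], edi → M[108]=1
halt.
Total executed instructions: 56.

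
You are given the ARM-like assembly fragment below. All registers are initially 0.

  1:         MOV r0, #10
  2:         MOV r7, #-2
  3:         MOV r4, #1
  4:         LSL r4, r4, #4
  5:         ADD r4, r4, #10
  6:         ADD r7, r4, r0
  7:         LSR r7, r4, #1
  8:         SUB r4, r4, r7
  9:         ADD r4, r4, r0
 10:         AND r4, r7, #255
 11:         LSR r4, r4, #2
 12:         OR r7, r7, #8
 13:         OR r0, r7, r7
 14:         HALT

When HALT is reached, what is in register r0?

13

MOV r0, #10 → r0=10
MOV r7, #-2 → r7=-2
MOV r4, #1 → r4=1
LSL r4, r4, #4 → r4=1<<4=16
ADD r4, r4, #10 → r4=16+10=26
ADD r7, r4, r0 → r7=26+10=36
LSR r7, r4, #1 → r7=26>>1=13
SUB r4, r4, r7 → r4=26-13=13
ADD r4, r4, r0 → r4=13+10=23
AND r4, r7, #255 → r4=13&255=13
LSR r4, r4, #2 → r4=13>>2=3
OR r7, r7, #8 → r7=13|8=13
OR r0, r7, r7 → r0=13|13=13
halt.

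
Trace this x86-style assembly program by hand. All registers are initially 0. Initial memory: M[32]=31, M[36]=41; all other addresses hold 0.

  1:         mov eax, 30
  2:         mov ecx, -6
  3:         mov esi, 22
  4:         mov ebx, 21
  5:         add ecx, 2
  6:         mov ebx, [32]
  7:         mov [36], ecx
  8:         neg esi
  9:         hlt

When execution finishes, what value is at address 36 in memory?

-4

after mov eax, 30: eax=30
after mov ecx, -6: ecx=-6
after mov esi, 22: esi=22
after mov ebx, 21: ebx=21
after add ecx, 2: ecx=(-6)+2=-4
after mov ebx, [32]: ebx=M[32]=31
mov [36], ecx → M[36]=-4
after neg esi: esi=-(22)=-22
halt.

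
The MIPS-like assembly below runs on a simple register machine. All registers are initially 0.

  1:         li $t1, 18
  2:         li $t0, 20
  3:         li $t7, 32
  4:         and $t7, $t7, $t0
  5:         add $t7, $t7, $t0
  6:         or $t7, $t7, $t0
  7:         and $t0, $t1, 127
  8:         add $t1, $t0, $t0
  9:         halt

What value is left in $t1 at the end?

36

after li $t1, 18: $t1=18
after li $t0, 20: $t0=20
after li $t7, 32: $t7=32
after and $t7, $t7, $t0: $t7=32&20=0
after add $t7, $t7, $t0: $t7=0+20=20
after or $t7, $t7, $t0: $t7=20|20=20
after and $t0, $t1, 127: $t0=18&127=18
after add $t1, $t0, $t0: $t1=18+18=36
halt.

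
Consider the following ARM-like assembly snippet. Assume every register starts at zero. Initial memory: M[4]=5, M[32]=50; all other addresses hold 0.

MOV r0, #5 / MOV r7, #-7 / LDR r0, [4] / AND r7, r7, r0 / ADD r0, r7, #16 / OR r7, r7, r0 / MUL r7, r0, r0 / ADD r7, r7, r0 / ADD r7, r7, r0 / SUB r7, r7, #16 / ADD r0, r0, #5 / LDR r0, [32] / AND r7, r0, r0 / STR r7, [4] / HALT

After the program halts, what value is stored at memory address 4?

after MOV r0, #5: r0=5
after MOV r7, #-7: r7=-7
after LDR r0, [4]: r0=M[4]=5
after AND r7, r7, r0: r7=(-7)&5=1
after ADD r0, r7, #16: r0=1+16=17
after OR r7, r7, r0: r7=1|17=17
after MUL r7, r0, r0: r7=17*17=289
after ADD r7, r7, r0: r7=289+17=306
after ADD r7, r7, r0: r7=306+17=323
after SUB r7, r7, #16: r7=323-16=307
after ADD r0, r0, #5: r0=17+5=22
after LDR r0, [32]: r0=M[32]=50
after AND r7, r0, r0: r7=50&50=50
STR r7, [4] → M[4]=50
halt.

50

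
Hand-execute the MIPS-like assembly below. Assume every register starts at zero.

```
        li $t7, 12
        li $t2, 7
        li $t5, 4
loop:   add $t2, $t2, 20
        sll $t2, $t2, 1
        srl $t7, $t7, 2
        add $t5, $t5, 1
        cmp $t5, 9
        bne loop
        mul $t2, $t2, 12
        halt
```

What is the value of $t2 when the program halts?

17568

li $t7, 12 → $t7=12
li $t2, 7 → $t2=7
li $t5, 4 → $t5=4
add $t2, $t2, 20 → $t2=7+20=27
sll $t2, $t2, 1 → $t2=27<<1=54
srl $t7, $t7, 2 → $t7=12>>2=3
add $t5, $t5, 1 → $t5=4+1=5
cmp $t5, 9  (cmp 5,9)
bne loop: taken
add $t2, $t2, 20 → $t2=54+20=74
sll $t2, $t2, 1 → $t2=74<<1=148
srl $t7, $t7, 2 → $t7=3>>2=0
add $t5, $t5, 1 → $t5=5+1=6
cmp $t5, 9  (cmp 6,9)
bne loop: taken
add $t2, $t2, 20 → $t2=148+20=168
sll $t2, $t2, 1 → $t2=168<<1=336
srl $t7, $t7, 2 → $t7=0>>2=0
add $t5, $t5, 1 → $t5=6+1=7
cmp $t5, 9  (cmp 7,9)
bne loop: taken
add $t2, $t2, 20 → $t2=336+20=356
sll $t2, $t2, 1 → $t2=356<<1=712
srl $t7, $t7, 2 → $t7=0>>2=0
add $t5, $t5, 1 → $t5=7+1=8
cmp $t5, 9  (cmp 8,9)
bne loop: taken
add $t2, $t2, 20 → $t2=712+20=732
sll $t2, $t2, 1 → $t2=732<<1=1464
srl $t7, $t7, 2 → $t7=0>>2=0
add $t5, $t5, 1 → $t5=8+1=9
cmp $t5, 9  (cmp 9,9)
bne loop: not taken
mul $t2, $t2, 12 → $t2=1464*12=17568
halt.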